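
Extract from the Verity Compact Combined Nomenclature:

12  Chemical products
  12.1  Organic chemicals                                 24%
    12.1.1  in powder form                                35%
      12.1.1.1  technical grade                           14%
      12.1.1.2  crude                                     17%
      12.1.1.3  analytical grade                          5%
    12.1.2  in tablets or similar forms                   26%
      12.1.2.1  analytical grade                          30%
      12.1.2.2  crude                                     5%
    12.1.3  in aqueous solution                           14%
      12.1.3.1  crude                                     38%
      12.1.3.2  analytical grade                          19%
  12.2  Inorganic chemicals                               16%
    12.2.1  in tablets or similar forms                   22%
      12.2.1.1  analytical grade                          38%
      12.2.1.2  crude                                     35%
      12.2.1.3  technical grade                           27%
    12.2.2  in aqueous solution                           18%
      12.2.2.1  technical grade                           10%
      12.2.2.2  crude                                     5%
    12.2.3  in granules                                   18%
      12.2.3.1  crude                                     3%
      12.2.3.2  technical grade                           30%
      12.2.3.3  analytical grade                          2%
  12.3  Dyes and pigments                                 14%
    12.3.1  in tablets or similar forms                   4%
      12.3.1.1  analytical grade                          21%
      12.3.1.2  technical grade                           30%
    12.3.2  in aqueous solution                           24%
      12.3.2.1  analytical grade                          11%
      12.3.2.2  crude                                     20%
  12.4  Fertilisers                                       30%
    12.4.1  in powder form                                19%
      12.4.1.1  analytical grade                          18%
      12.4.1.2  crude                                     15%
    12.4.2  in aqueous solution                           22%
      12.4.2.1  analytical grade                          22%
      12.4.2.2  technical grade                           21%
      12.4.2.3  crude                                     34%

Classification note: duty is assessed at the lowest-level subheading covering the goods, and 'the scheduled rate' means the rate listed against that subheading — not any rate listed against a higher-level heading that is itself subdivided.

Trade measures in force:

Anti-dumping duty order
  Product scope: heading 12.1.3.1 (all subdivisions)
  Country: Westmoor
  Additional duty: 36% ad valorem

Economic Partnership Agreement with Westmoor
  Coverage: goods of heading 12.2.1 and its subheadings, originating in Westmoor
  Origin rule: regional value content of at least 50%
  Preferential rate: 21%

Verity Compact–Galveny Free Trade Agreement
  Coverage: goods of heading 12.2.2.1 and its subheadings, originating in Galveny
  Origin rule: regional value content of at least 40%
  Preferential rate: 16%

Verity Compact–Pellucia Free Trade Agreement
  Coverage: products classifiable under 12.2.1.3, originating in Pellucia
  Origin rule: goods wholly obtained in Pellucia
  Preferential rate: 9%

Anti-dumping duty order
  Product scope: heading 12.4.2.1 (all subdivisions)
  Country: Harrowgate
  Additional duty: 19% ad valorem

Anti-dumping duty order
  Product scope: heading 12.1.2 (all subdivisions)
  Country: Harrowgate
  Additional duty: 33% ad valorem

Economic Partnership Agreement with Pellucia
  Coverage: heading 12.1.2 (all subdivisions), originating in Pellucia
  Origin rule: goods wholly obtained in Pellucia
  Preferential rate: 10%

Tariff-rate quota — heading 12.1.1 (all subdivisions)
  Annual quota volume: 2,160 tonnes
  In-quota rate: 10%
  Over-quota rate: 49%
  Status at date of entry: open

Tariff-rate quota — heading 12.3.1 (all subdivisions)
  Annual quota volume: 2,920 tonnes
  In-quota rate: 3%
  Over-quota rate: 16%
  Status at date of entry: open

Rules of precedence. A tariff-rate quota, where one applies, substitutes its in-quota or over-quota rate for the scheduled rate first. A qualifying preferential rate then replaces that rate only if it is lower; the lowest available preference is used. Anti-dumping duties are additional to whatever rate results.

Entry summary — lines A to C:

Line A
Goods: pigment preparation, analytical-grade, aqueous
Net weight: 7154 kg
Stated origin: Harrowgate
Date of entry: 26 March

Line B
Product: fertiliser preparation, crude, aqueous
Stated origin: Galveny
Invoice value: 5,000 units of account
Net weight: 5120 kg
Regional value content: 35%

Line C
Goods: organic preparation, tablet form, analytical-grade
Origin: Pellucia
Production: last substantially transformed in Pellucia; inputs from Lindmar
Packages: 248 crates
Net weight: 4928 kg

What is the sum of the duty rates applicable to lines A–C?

75%

Line A: pigment → 12.3; aqueous → 12.3.2; analytical-grade → 12.3.2.1. Scheduled 11%. No special measure applies. → 11%.
Line B: fertiliser → 12.4; aqueous → 12.4.2; crude → 12.4.2.3. Scheduled 34%. Galveny agreement on 12.2.2.1: 12.4.2.3 not covered. → 34%.
Line C: organic → 12.1; tablet form → 12.1.2; analytical-grade → 12.1.2.1. Scheduled 30%. Pellucia agreement on 12.2.1.3: 12.1.2.1 not covered; Pellucia agreement on 12.1.2: not wholly obtained. → 30%.
Sum: 11% + 34% + 30% = 75%.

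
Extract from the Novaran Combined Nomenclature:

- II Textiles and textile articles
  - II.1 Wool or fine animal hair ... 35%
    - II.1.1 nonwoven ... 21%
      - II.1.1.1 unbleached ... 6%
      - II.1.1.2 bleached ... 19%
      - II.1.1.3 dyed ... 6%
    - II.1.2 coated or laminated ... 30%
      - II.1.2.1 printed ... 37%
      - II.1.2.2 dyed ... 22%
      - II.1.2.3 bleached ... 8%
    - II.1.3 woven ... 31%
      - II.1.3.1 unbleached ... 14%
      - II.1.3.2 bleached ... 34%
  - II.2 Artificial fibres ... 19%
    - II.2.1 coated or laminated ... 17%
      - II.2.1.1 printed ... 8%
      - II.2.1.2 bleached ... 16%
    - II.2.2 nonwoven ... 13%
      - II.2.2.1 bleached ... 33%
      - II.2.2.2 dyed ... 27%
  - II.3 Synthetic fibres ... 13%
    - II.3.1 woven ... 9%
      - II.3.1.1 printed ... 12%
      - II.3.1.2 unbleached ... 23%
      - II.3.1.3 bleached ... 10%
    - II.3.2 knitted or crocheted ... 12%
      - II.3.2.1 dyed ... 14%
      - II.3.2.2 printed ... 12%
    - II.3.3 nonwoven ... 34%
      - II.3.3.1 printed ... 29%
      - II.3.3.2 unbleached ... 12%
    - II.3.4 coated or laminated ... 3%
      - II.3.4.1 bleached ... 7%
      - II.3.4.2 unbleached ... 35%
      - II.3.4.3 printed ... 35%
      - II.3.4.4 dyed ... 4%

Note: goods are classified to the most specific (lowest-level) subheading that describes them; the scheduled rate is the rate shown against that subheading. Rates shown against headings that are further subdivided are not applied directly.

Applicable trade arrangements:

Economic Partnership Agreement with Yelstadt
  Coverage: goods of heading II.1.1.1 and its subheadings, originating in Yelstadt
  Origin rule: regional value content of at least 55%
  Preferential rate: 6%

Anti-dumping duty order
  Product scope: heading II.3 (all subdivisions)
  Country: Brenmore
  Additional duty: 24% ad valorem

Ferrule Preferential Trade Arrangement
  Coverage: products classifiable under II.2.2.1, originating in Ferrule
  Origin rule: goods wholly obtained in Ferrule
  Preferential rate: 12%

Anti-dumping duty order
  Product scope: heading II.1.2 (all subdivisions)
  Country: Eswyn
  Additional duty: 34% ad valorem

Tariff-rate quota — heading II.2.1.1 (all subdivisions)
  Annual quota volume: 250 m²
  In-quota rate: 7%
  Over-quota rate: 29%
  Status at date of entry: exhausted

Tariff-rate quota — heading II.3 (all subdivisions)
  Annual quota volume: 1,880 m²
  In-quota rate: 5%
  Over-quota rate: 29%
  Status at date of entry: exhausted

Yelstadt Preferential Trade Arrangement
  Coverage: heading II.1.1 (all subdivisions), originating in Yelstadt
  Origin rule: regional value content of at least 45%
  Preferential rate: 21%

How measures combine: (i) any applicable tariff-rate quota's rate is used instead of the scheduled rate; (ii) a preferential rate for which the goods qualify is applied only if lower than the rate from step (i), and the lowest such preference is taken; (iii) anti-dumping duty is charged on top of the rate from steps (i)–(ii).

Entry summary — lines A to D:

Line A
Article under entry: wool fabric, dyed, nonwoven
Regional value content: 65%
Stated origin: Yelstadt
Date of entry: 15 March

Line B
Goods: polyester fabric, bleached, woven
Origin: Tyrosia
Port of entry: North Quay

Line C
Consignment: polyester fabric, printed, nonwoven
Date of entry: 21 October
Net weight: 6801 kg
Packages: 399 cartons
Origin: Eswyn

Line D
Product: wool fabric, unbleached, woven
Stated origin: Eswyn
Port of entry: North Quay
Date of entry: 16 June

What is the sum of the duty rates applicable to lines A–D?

Line A: wool → II.1; nonwoven → II.1.1; dyed → II.1.1.3. Scheduled 6%. Yelstadt agreement on II.1.1.1: II.1.1.3 not covered; Yelstadt agreement on II.1.1: RVC ≥ 45% → 21% available; preference 21% not lower than 6% → no reduction. → 6%.
Line B: polyester → II.3; woven → II.3.1; bleached → II.3.1.3. Scheduled 10%. quota on II.3 exhausted → over-quota 29%. → 29%.
Line C: polyester → II.3; nonwoven → II.3.3; printed → II.3.3.1. Scheduled 29%. quota on II.3 exhausted → over-quota 29%. → 29%.
Line D: wool → II.1; woven → II.1.3; unbleached → II.1.3.1. Scheduled 14%. No special measure applies. → 14%.
Sum: 6% + 29% + 29% + 14% = 78%.

78%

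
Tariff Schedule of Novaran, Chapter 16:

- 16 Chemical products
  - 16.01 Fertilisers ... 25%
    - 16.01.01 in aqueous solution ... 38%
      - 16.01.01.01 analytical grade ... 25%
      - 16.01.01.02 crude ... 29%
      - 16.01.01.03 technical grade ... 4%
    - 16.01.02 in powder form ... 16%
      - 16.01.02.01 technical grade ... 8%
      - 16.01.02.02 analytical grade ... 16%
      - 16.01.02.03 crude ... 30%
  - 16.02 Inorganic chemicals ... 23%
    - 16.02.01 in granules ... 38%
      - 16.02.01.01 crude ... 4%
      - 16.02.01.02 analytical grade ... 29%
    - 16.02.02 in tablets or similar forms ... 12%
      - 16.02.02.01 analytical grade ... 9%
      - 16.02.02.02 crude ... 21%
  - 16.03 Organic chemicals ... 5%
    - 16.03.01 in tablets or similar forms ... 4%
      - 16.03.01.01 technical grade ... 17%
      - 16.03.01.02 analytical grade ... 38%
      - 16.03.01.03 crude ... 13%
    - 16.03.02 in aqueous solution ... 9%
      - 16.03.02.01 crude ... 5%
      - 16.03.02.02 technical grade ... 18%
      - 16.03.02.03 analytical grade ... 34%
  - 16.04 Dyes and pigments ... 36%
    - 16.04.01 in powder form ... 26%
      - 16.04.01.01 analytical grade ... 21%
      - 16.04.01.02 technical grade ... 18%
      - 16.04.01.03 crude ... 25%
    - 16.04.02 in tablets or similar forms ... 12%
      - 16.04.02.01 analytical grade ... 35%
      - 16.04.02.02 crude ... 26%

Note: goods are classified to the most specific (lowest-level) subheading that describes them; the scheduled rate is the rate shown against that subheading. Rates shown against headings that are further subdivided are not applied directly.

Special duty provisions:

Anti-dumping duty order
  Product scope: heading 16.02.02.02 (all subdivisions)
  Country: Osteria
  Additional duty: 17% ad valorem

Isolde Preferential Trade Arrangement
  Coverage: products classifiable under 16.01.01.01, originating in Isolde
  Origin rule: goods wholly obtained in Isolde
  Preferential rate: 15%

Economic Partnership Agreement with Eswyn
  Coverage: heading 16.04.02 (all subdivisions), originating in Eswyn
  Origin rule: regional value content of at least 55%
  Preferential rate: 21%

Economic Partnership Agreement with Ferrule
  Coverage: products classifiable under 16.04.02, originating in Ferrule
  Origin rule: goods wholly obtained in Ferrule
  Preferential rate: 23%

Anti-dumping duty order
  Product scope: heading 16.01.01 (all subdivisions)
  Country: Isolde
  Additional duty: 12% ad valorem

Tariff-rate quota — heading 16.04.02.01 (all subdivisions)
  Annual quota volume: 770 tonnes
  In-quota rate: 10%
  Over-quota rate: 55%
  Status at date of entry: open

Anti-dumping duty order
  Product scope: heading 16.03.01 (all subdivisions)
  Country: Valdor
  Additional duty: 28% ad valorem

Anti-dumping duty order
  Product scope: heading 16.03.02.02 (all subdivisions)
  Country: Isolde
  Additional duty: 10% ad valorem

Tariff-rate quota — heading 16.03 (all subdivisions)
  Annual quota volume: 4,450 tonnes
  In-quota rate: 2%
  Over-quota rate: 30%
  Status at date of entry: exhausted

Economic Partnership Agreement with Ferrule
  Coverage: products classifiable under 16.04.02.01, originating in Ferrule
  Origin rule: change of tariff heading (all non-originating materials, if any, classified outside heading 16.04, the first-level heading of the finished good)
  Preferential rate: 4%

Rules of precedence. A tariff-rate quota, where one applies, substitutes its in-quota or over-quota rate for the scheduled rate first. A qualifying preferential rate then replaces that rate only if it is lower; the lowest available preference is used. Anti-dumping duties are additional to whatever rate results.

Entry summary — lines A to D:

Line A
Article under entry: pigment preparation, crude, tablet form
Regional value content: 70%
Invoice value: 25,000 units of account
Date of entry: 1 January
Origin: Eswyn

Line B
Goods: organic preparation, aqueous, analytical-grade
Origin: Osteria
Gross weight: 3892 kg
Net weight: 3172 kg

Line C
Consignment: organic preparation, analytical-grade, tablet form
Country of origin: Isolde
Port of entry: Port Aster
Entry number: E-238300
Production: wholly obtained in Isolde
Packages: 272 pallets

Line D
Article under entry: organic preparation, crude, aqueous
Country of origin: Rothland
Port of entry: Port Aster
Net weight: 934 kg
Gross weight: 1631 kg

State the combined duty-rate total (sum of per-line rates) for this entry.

Line A: pigment → 16.04; tablet form → 16.04.02; crude → 16.04.02.02. Scheduled 26%. Eswyn agreement on 16.04.02: RVC ≥ 55% → 21% available; preferential 21%. → 21%.
Line B: organic → 16.03; aqueous → 16.03.02; analytical-grade → 16.03.02.03. Scheduled 34%. quota on 16.03 exhausted → over-quota 30%. → 30%.
Line C: organic → 16.03; tablet form → 16.03.01; analytical-grade → 16.03.01.02. Scheduled 38%. quota on 16.03 exhausted → over-quota 30%; Isolde agreement on 16.01.01.01: 16.03.01.02 not covered. → 30%.
Line D: organic → 16.03; aqueous → 16.03.02; crude → 16.03.02.01. Scheduled 5%. quota on 16.03 exhausted → over-quota 30%. → 30%.
Sum: 21% + 30% + 30% + 30% = 111%.

111%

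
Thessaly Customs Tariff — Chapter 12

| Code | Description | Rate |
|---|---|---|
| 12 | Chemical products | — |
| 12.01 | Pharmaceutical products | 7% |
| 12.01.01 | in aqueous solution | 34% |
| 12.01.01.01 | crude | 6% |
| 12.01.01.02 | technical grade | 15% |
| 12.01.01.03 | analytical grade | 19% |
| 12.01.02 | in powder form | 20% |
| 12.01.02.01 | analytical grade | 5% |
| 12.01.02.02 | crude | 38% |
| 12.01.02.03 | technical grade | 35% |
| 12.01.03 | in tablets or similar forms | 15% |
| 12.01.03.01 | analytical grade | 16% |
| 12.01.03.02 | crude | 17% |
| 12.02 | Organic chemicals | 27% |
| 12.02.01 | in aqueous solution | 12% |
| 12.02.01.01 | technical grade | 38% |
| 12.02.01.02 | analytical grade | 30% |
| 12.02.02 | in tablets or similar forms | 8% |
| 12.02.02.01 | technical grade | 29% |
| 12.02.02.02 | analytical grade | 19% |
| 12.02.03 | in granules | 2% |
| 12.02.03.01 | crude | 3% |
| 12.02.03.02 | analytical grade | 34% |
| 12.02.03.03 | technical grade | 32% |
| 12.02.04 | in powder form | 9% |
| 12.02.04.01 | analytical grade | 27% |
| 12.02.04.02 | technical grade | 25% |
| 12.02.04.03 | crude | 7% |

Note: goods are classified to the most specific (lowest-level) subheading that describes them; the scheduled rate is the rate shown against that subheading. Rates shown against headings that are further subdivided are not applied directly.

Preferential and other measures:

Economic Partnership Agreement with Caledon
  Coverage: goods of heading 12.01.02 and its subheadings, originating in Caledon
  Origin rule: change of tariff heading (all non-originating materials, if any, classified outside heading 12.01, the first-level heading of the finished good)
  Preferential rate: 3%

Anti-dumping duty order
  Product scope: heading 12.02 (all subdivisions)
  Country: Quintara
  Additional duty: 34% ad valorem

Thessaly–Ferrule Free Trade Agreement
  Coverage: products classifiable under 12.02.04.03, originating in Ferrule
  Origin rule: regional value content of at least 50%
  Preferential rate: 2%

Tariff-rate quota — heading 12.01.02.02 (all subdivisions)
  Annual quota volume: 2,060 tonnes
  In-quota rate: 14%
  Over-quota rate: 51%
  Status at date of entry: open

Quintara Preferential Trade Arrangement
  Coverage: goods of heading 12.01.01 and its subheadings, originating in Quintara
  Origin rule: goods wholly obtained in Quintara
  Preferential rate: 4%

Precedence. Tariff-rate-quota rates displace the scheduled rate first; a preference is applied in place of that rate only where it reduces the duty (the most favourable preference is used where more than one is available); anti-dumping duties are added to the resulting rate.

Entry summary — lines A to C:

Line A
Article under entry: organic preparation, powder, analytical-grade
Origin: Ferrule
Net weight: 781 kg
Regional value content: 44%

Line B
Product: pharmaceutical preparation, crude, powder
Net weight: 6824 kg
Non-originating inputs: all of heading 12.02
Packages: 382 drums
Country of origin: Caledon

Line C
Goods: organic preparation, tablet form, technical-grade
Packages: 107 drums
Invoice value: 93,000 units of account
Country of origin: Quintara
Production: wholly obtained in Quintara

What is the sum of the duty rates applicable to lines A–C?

93%

Line A: organic → 12.02; powder → 12.02.04; analytical-grade → 12.02.04.01. Scheduled 27%. Ferrule agreement on 12.02.04.03: 12.02.04.01 not covered. → 27%.
Line B: pharmaceutical → 12.01; powder → 12.01.02; crude → 12.01.02.02. Scheduled 38%. quota on 12.01.02.02 open → in-quota 14%; Caledon agreement on 12.01.02: CTH met → 3% available; preferential 3%. → 3%.
Line C: organic → 12.02; tablet form → 12.02.02; technical-grade → 12.02.02.01. Scheduled 29%. Quintara agreement on 12.01.01: 12.02.02.01 not covered; anti-dumping (Quintara, 12.02): +34%; total 29% + 34% = 63%. → 63%.
Sum: 27% + 3% + 63% = 93%.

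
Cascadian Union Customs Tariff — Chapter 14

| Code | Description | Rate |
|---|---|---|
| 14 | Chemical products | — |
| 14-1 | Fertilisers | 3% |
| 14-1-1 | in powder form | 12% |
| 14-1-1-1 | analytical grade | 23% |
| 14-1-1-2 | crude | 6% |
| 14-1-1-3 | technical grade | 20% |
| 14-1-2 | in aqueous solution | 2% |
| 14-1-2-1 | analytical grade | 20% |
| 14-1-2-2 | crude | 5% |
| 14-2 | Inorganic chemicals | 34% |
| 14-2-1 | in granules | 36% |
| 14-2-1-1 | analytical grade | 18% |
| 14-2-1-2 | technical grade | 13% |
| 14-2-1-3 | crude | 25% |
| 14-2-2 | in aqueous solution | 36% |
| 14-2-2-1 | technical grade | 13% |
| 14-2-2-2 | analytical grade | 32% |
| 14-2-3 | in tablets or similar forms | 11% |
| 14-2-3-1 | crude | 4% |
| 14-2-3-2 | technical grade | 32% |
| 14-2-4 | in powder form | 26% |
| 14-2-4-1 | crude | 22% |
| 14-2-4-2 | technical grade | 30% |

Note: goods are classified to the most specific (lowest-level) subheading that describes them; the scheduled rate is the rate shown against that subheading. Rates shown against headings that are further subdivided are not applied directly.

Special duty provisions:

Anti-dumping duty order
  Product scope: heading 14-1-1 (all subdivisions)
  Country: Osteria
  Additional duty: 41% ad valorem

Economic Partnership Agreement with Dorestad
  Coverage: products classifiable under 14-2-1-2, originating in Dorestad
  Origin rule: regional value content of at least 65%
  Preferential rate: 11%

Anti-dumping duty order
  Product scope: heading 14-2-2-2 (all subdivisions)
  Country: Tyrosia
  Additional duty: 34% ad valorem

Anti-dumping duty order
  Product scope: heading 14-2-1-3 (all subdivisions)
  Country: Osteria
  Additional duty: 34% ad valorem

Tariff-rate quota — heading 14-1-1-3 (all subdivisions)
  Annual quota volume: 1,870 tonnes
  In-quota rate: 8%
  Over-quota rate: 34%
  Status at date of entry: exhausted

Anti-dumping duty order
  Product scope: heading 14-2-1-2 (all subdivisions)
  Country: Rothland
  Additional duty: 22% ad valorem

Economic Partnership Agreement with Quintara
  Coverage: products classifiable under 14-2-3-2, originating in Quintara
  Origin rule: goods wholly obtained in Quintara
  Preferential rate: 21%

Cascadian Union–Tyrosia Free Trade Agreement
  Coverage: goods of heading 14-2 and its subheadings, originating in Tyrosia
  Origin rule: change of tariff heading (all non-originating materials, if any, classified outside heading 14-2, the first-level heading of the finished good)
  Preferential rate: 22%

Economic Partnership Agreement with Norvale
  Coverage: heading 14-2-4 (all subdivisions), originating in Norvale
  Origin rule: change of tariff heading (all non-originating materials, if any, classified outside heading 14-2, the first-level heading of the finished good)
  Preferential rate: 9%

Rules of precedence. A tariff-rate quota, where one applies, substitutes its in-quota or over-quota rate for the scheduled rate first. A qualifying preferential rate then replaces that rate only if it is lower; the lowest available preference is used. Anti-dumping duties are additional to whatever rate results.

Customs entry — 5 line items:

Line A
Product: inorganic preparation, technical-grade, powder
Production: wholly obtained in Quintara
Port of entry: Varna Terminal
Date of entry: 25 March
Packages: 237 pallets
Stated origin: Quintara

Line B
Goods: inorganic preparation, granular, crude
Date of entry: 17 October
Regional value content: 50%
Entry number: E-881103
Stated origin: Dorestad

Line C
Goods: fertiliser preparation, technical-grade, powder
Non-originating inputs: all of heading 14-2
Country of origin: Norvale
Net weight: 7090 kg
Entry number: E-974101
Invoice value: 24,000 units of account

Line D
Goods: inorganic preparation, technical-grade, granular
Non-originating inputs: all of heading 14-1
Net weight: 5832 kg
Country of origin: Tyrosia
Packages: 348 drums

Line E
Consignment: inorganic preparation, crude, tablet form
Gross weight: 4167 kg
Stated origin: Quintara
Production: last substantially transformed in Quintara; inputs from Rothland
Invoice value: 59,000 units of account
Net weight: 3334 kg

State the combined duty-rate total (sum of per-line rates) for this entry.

Line A: inorganic → 14-2; powder → 14-2-4; technical-grade → 14-2-4-2. Scheduled 30%. Quintara agreement on 14-2-3-2: 14-2-4-2 not covered. → 30%.
Line B: inorganic → 14-2; granular → 14-2-1; crude → 14-2-1-3. Scheduled 25%. Dorestad agreement on 14-2-1-2: 14-2-1-3 not covered. → 25%.
Line C: fertiliser → 14-1; powder → 14-1-1; technical-grade → 14-1-1-3. Scheduled 20%. quota on 14-1-1-3 exhausted → over-quota 34%; Norvale agreement on 14-2-4: 14-1-1-3 not covered. → 34%.
Line D: inorganic → 14-2; granular → 14-2-1; technical-grade → 14-2-1-2. Scheduled 13%. Tyrosia agreement on 14-2: CTH met → 22% available; preference 22% not lower than 13% → no reduction. → 13%.
Line E: inorganic → 14-2; tablet form → 14-2-3; crude → 14-2-3-1. Scheduled 4%. Quintara agreement on 14-2-3-2: 14-2-3-1 not covered. → 4%.
Sum: 30% + 25% + 34% + 13% + 4% = 106%.

106%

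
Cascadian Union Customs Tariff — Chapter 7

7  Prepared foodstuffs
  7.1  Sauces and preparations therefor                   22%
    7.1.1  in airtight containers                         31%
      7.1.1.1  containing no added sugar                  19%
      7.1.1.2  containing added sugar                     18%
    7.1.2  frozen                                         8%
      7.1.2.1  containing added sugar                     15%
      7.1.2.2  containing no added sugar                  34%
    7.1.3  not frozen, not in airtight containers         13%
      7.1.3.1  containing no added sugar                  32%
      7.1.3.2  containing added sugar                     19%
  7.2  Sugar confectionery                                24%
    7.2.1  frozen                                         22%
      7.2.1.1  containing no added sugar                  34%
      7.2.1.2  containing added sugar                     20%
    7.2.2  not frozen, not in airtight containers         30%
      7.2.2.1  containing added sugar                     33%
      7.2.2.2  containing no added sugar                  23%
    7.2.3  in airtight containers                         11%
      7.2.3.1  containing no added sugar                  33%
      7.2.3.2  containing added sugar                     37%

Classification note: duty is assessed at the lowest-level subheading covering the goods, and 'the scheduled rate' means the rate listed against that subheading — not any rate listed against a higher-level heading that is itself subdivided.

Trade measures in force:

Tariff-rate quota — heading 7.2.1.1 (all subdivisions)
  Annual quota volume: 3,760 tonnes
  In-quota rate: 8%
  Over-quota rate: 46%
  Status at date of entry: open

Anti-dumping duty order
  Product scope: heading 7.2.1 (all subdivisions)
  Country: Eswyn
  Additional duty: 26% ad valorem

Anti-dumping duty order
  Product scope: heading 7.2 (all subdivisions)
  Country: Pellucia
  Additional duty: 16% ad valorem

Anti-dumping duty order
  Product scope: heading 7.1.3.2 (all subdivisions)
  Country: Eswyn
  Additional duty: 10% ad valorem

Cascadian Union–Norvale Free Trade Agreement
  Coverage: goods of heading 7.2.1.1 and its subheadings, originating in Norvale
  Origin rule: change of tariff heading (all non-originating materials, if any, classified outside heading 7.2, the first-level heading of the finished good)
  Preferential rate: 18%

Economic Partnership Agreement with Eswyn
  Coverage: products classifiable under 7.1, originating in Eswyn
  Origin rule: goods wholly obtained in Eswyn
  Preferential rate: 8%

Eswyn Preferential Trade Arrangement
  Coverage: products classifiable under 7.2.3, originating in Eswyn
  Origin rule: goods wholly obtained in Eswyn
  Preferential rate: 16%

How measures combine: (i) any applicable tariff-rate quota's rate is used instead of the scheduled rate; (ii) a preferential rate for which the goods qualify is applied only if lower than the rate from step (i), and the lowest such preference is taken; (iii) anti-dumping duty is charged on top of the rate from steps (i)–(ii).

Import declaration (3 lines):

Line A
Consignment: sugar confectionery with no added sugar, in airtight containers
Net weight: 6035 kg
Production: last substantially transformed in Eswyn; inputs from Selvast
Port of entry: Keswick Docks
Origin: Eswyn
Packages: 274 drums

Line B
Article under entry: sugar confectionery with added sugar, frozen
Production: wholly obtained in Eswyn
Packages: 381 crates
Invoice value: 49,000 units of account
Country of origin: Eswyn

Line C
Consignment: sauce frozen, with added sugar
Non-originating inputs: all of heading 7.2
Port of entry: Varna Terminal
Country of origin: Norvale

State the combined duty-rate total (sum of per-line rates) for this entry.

Line A: sugar confectionery → 7.2; in airtight containers → 7.2.3; with no added sugar → 7.2.3.1. Scheduled 33%. Eswyn agreement on 7.1: 7.2.3.1 not covered; Eswyn agreement on 7.2.3: not wholly obtained. → 33%.
Line B: sugar confectionery → 7.2; frozen → 7.2.1; with added sugar → 7.2.1.2. Scheduled 20%. Eswyn agreement on 7.1: 7.2.1.2 not covered; Eswyn agreement on 7.2.3: 7.2.1.2 not covered; anti-dumping (Eswyn, 7.2.1): +26%; total 20% + 26% = 46%. → 46%.
Line C: sauce → 7.1; frozen → 7.1.2; with added sugar → 7.1.2.1. Scheduled 15%. Norvale agreement on 7.2.1.1: 7.1.2.1 not covered. → 15%.
Sum: 33% + 46% + 15% = 94%.

94%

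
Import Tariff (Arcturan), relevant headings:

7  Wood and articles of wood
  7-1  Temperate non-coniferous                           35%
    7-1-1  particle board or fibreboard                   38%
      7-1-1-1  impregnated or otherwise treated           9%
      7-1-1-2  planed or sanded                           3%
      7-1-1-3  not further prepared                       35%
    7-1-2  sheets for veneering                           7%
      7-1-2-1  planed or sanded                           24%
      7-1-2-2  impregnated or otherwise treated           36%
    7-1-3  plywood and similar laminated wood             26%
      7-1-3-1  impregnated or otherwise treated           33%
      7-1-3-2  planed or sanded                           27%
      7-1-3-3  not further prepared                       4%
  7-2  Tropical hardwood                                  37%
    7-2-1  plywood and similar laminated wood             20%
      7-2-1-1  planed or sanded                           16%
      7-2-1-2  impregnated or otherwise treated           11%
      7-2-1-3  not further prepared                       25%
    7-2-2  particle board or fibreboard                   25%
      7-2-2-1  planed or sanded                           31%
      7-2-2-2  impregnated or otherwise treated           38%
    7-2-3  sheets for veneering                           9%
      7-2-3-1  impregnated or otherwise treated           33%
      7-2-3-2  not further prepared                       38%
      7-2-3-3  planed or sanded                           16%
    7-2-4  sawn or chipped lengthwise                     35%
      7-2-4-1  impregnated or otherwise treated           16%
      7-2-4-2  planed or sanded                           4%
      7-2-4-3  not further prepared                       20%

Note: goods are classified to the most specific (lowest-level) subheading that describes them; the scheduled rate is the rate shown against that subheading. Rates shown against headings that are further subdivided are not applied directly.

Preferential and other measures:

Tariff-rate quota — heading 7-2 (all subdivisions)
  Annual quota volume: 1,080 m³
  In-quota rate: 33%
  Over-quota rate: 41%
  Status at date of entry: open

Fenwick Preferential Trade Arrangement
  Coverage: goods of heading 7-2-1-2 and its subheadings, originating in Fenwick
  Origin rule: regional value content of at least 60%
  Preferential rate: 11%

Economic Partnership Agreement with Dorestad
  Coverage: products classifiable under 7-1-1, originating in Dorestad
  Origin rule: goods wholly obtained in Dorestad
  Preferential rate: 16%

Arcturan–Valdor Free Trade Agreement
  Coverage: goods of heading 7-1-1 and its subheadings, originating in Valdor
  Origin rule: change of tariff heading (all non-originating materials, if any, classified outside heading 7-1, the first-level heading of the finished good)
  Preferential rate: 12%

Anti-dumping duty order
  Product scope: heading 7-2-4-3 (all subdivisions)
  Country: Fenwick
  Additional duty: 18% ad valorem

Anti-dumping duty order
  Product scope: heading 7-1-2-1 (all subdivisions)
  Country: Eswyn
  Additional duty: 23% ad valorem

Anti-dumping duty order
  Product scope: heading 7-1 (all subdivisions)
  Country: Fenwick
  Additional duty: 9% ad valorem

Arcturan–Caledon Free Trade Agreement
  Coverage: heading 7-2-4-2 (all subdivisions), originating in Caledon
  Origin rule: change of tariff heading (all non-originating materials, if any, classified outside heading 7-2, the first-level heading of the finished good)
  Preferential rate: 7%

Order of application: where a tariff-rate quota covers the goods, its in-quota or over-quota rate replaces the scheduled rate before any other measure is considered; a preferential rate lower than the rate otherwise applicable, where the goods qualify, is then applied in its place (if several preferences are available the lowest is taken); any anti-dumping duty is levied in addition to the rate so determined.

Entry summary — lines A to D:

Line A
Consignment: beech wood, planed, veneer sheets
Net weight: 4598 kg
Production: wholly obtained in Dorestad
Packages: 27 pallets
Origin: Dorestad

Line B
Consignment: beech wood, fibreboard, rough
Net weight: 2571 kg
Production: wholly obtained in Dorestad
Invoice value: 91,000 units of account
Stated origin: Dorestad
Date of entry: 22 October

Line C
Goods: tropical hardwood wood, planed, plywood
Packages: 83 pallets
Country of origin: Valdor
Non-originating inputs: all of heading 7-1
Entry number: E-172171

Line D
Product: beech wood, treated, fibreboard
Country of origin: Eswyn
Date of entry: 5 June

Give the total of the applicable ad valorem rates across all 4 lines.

82%

Line A: beech → 7-1; veneer sheets → 7-1-2; planed → 7-1-2-1. Scheduled 24%. Dorestad agreement on 7-1-1: 7-1-2-1 not covered. → 24%.
Line B: beech → 7-1; fibreboard → 7-1-1; rough → 7-1-1-3. Scheduled 35%. Dorestad agreement on 7-1-1: wholly obtained → 16% available; preferential 16%. → 16%.
Line C: tropical hardwood → 7-2; plywood → 7-2-1; planed → 7-2-1-1. Scheduled 16%. quota on 7-2 open → in-quota 33%; Valdor agreement on 7-1-1: 7-2-1-1 not covered. → 33%.
Line D: beech → 7-1; fibreboard → 7-1-1; treated → 7-1-1-1. Scheduled 9%. No special measure applies. → 9%.
Sum: 24% + 16% + 33% + 9% = 82%.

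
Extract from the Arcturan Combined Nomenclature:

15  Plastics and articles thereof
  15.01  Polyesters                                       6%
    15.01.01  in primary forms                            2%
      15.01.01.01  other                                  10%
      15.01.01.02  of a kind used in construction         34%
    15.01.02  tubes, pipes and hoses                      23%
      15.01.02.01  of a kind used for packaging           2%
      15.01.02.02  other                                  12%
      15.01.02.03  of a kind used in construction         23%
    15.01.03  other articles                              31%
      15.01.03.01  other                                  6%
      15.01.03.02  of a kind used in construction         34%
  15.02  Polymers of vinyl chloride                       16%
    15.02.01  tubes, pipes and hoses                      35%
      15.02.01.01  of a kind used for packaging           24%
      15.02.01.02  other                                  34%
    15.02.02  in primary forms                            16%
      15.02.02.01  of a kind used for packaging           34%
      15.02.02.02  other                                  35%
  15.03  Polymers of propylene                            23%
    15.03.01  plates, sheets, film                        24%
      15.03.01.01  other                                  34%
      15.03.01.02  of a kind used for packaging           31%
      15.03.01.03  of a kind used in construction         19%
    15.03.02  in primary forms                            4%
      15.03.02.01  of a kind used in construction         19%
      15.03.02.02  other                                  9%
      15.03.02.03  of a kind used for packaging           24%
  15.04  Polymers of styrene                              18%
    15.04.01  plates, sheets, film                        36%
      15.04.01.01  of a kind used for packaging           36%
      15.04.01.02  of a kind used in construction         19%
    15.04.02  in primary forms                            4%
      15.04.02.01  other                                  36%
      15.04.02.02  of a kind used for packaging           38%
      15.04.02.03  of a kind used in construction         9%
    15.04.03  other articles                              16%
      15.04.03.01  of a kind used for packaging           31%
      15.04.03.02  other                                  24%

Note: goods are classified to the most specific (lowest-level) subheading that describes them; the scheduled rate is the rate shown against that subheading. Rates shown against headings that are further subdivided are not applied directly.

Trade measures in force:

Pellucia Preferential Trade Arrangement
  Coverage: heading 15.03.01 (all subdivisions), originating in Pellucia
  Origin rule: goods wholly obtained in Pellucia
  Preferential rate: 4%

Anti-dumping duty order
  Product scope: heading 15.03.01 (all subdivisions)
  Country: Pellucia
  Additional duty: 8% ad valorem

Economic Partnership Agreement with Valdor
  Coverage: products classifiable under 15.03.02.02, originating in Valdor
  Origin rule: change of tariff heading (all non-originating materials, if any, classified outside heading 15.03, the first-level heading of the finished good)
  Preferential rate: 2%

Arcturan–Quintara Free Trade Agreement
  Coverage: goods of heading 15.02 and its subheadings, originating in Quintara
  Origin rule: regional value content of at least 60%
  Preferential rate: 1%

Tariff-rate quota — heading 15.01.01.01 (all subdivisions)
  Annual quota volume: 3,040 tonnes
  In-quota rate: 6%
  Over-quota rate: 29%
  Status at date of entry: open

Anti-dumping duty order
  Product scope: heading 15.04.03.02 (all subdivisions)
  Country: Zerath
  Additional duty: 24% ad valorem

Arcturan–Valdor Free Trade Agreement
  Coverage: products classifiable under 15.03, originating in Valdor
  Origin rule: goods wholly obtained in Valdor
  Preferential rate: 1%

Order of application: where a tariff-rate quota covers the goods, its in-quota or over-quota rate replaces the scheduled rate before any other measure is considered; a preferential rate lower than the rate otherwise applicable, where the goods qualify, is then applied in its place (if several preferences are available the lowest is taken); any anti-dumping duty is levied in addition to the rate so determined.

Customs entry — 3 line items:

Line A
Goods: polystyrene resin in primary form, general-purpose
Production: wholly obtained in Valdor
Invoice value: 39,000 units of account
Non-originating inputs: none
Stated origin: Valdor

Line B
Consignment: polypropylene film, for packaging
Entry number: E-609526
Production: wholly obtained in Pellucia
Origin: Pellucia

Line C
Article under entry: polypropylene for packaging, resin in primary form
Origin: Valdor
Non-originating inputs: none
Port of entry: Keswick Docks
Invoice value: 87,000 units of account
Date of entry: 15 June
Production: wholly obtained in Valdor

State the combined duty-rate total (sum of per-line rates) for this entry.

49%

Line A: polystyrene → 15.04; resin in primary form → 15.04.02; general-purpose → 15.04.02.01. Scheduled 36%. Valdor agreement on 15.03.02.02: 15.04.02.01 not covered; Valdor agreement on 15.03: 15.04.02.01 not covered. → 36%.
Line B: polypropylene → 15.03; film → 15.03.01; for packaging → 15.03.01.02. Scheduled 31%. Pellucia agreement on 15.03.01: wholly obtained → 4% available; preferential 4%; anti-dumping (Pellucia, 15.03.01): +8%; total 4% + 8% = 12%. → 12%.
Line C: polypropylene → 15.03; resin in primary form → 15.03.02; for packaging → 15.03.02.03. Scheduled 24%. Valdor agreement on 15.03.02.02: 15.03.02.03 not covered; Valdor agreement on 15.03: wholly obtained → 1% available; preferential 1%. → 1%.
Sum: 36% + 12% + 1% = 49%.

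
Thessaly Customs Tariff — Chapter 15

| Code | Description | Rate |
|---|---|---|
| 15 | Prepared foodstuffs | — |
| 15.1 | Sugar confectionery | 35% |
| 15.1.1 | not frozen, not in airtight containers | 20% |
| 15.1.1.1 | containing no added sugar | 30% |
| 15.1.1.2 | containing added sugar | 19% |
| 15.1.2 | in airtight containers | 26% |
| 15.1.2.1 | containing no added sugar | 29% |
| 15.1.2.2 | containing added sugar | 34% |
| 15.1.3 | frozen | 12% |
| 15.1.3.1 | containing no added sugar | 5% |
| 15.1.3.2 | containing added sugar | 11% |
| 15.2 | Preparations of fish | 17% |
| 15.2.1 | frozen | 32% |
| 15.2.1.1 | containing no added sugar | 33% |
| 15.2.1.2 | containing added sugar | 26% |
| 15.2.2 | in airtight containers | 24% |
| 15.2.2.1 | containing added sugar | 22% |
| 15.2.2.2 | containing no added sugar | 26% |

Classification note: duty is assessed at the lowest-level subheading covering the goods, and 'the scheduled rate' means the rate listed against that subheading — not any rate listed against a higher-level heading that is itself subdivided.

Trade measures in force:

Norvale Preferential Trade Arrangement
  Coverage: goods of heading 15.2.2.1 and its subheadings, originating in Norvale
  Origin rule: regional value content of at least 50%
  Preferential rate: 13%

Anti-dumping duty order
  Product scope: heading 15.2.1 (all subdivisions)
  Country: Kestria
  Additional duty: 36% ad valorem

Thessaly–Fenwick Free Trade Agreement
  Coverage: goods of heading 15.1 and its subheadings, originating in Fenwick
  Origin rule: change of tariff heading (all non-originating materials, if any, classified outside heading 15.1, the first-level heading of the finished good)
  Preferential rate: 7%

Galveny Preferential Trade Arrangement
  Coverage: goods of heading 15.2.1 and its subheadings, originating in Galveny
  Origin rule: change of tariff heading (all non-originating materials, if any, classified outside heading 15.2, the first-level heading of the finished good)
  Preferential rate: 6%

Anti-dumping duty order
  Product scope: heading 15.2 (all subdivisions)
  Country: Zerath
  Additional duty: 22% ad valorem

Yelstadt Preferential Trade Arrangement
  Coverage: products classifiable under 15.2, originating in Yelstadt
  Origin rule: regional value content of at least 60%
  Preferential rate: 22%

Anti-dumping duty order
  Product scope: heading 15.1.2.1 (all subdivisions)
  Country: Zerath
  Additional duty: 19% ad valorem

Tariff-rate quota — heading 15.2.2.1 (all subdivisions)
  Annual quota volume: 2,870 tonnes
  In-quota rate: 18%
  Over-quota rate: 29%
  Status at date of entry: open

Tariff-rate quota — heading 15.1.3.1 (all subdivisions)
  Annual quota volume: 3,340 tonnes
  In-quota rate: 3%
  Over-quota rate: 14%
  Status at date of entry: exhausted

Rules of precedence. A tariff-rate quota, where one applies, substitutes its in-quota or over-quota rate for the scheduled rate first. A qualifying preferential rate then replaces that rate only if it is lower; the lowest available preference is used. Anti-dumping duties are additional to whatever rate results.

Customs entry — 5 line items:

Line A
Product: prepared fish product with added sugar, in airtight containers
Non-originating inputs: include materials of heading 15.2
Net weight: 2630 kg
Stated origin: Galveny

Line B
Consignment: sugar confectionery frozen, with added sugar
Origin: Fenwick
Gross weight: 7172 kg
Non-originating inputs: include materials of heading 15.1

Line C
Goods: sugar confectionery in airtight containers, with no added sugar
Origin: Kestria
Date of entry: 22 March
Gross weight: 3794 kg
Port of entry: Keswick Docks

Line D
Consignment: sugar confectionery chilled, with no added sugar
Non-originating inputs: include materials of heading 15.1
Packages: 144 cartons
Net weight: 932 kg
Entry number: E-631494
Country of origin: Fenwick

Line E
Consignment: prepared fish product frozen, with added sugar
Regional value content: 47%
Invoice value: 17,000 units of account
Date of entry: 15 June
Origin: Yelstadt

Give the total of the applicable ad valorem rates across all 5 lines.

Line A: prepared fish product → 15.2; in airtight containers → 15.2.2; with added sugar → 15.2.2.1. Scheduled 22%. quota on 15.2.2.1 open → in-quota 18%; Galveny agreement on 15.2.1: 15.2.2.1 not covered. → 18%.
Line B: sugar confectionery → 15.1; frozen → 15.1.3; with added sugar → 15.1.3.2. Scheduled 11%. Fenwick agreement on 15.1: CTH not met. → 11%.
Line C: sugar confectionery → 15.1; in airtight containers → 15.1.2; with no added sugar → 15.1.2.1. Scheduled 29%. No special measure applies. → 29%.
Line D: sugar confectionery → 15.1; chilled → 15.1.1; with no added sugar → 15.1.1.1. Scheduled 30%. Fenwick agreement on 15.1: CTH not met. → 30%.
Line E: prepared fish product → 15.2; frozen → 15.2.1; with added sugar → 15.2.1.2. Scheduled 26%. Yelstadt agreement on 15.2: RVC < 60%. → 26%.
Sum: 18% + 11% + 29% + 30% + 26% = 114%.

114%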